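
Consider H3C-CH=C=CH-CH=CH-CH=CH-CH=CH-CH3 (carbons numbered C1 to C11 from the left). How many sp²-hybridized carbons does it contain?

C1: sp3
C2: sp2 ✓
C3: sp
C4: sp2 ✓
C5: sp2 ✓
C6: sp2 ✓
C7: sp2 ✓
C8: sp2 ✓
C9: sp2 ✓
C10: sp2 ✓
C11: sp3
C2, C4, C5, C6, C7, C8, C9, C10 → 8 sp2 carbons.

8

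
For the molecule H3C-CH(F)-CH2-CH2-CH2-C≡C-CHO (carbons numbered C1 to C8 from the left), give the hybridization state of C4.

C4: 4 σ bonds — 4 electron domains, sp3.

sp3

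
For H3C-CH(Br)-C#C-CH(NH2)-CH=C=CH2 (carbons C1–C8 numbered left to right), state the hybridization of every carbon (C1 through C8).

C1 sp3, C2 sp3, C3 sp, C4 sp, C5 sp3, C6 sp2, C7 sp, C8 sp2

C1 carries 4 σ bonds, giving a steric number of 4, so it is sp3.
C2 has 4 σ bonds: steric number 4 → sp3.
C3: 2 σ bonds, plus two π bonds; 2 regions of electron density → sp.
C4 has 2 σ bonds, plus two π bonds: steric number 2 → sp.
C5: 4 σ bonds; 4 regions of electron density → sp3.
C6 (3 σ bonds, plus one π bond) has steric number 3: sp2.
C7: 2 σ bonds, plus two π bonds; 2 regions of electron density → sp.
C8 (3 σ bonds, plus one π bond) has steric number 3: sp2.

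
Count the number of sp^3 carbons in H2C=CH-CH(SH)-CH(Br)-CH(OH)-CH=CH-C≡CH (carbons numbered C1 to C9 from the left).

3

C1: sp2
C2: sp2
C3: sp3 ✓
C4: sp3 ✓
C5: sp3 ✓
C6: sp2
C7: sp2
C8: sp
C9: sp
C3, C4, C5 → 3 sp3 carbons.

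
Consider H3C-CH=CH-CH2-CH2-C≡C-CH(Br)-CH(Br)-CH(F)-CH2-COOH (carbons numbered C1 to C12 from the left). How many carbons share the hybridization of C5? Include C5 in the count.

C5 is sp3 (only σ bonds).
C1: sp3 ✓
C2: sp2
C3: sp2
C4: sp3 ✓
C5: sp3 ✓
C6: sp
C7: sp
C8: sp3 ✓
C9: sp3 ✓
C10: sp3 ✓
C11: sp3 ✓
C12: sp2
7 carbons are sp3.

7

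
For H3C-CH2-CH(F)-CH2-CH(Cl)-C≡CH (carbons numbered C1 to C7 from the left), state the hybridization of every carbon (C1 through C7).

C1 sp3, C2 sp3, C3 sp3, C4 sp3, C5 sp3, C6 sp, C7 sp

C1: 4 σ bonds; 4 regions of electron density → sp3.
C2 — 4 σ bonds. Steric number 4, so sp3.
C3 (4 σ bonds) has steric number 4: sp3.
C4 has 4 σ bonds: steric number 4 → sp3.
C5 (4 σ bonds) has steric number 4: sp3.
C6 (2 σ bonds, plus two π bonds) has steric number 2: sp.
C7 (2 σ bonds, plus two π bonds) has steric number 2: sp.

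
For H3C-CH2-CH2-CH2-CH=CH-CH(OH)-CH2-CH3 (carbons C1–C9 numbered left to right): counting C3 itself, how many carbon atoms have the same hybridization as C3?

7

C3 is sp3 (only σ bonds).
C1: sp3 ✓
C2: sp3 ✓
C3: sp3 ✓
C4: sp3 ✓
C5: sp2
C6: sp2
C7: sp3 ✓
C8: sp3 ✓
C9: sp3 ✓
7 carbons are sp3.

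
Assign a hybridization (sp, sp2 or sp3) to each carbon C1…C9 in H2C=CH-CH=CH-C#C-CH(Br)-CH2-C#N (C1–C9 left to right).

C1 carries 3 σ bonds, plus one π bond, giving a steric number of 3, so it is sp2.
C2 — 3 σ bonds, plus one π bond. Steric number 3, so sp2.
C3 has 3 σ bonds, plus one π bond: steric number 3 → sp2.
C4: 3 σ bonds, plus one π bond — 3 electron domains, sp2.
C5 is sp: 2 σ bonds, plus two π bonds, 2 electron-density regions.
C6 has 2 σ bonds, plus two π bonds: steric number 2 → sp.
C7 is sp3: 4 σ bonds, 4 electron-density regions.
C8 — 4 σ bonds. Steric number 4, so sp3.
C9 — 2 σ bonds, plus two π bonds. Steric number 2, so sp.

C1 sp2, C2 sp2, C3 sp2, C4 sp2, C5 sp, C6 sp, C7 sp3, C8 sp3, C9 sp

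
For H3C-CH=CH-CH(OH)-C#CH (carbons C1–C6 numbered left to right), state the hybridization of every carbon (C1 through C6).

C1 carries 4 σ bonds, giving a steric number of 4, so it is sp3.
C2 carries 3 σ bonds, plus one π bond, giving a steric number of 3, so it is sp2.
C3 has 3 σ bonds, plus one π bond: steric number 3 → sp2.
C4: 4 σ bonds; 4 regions of electron density → sp3.
C5 carries 2 σ bonds, plus two π bonds, giving a steric number of 2, so it is sp.
C6 — 2 σ bonds, plus two π bonds. Steric number 2, so sp.

C1 sp3, C2 sp2, C3 sp2, C4 sp3, C5 sp, C6 sp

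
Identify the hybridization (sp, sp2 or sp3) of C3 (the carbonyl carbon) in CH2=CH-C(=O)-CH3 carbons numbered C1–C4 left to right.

sp^2

C3 (the carbonyl carbon): 3 σ bonds, plus one π bond — 3 electron domains, sp2.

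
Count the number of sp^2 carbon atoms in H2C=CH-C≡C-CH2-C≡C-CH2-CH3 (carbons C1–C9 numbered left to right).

C1: sp2 ✓
C2: sp2 ✓
C3: sp
C4: sp
C5: sp3
C6: sp
C7: sp
C8: sp3
C9: sp3
C1, C2 → 2 sp2 carbons.

2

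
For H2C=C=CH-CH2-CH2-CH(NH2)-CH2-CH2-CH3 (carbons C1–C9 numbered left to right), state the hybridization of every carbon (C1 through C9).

C1 is sp2: 3 σ bonds, plus one π bond, 3 electron-density regions.
C2: 2 σ bonds, plus two π bonds; 2 regions of electron density → sp.
C3: 3 σ bonds, plus one π bond — 3 electron domains, sp2.
C4 (4 σ bonds) has steric number 4: sp3.
C5: 4 σ bonds; 4 regions of electron density → sp3.
C6 has 4 σ bonds: steric number 4 → sp3.
C7: 4 σ bonds; 4 regions of electron density → sp3.
C8 is sp3: 4 σ bonds, 4 electron-density regions.
C9: 4 σ bonds — 4 electron domains, sp3.

C1 sp2, C2 sp, C3 sp2, C4 sp3, C5 sp3, C6 sp3, C7 sp3, C8 sp3, C9 sp3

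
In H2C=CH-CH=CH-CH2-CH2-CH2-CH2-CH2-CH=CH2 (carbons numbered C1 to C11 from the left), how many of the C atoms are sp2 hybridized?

6

C1: sp2 ✓
C2: sp2 ✓
C3: sp2 ✓
C4: sp2 ✓
C5: sp3
C6: sp3
C7: sp3
C8: sp3
C9: sp3
C10: sp2 ✓
C11: sp2 ✓
C1, C2, C3, C4, C10, C11 → 6 sp2 carbons.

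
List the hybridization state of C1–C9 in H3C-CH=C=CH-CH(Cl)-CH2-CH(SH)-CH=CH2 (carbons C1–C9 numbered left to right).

C1 sp3, C2 sp2, C3 sp, C4 sp2, C5 sp3, C6 sp3, C7 sp3, C8 sp2, C9 sp2

C1 — 4 σ bonds. Steric number 4, so sp3.
C2 — 3 σ bonds, plus one π bond. Steric number 3, so sp2.
C3 (2 σ bonds, plus two π bonds) has steric number 2: sp.
C4: 3 σ bonds, plus one π bond; 3 regions of electron density → sp2.
C5 (4 σ bonds) has steric number 4: sp3.
C6 is sp3: 4 σ bonds, 4 electron-density regions.
C7: 4 σ bonds; 4 regions of electron density → sp3.
C8 (3 σ bonds, plus one π bond) has steric number 3: sp2.
C9 — 3 σ bonds, plus one π bond. Steric number 3, so sp2.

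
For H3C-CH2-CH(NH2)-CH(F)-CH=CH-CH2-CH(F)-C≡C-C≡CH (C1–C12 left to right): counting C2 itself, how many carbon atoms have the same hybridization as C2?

C2 is sp3 (only σ bonds).
C1: sp3 ✓
C2: sp3 ✓
C3: sp3 ✓
C4: sp3 ✓
C5: sp2
C6: sp2
C7: sp3 ✓
C8: sp3 ✓
C9: sp
C10: sp
C11: sp
C12: sp
6 carbons are sp3.

6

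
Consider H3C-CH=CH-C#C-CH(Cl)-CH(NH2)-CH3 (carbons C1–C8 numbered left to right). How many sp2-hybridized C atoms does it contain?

C1: sp3
C2: sp2 ✓
C3: sp2 ✓
C4: sp
C5: sp
C6: sp3
C7: sp3
C8: sp3
C2, C3 → 2 sp2 carbons.

2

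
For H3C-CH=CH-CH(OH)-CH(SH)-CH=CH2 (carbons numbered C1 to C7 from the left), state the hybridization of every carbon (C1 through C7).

C1: 4 σ bonds; 4 regions of electron density → sp3.
C2 — 3 σ bonds, plus one π bond. Steric number 3, so sp2.
C3 is sp2: 3 σ bonds, plus one π bond, 3 electron-density regions.
C4: 4 σ bonds; 4 regions of electron density → sp3.
C5: 4 σ bonds; 4 regions of electron density → sp3.
C6 (3 σ bonds, plus one π bond) has steric number 3: sp2.
C7 (3 σ bonds, plus one π bond) has steric number 3: sp2.

C1 sp3, C2 sp2, C3 sp2, C4 sp3, C5 sp3, C6 sp2, C7 sp2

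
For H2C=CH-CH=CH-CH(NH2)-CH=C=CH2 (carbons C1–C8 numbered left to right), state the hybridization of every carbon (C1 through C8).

C1 sp2, C2 sp2, C3 sp2, C4 sp2, C5 sp3, C6 sp2, C7 sp, C8 sp2

C1: 3 σ bonds, plus one π bond; 3 regions of electron density → sp2.
C2: 3 σ bonds, plus one π bond — 3 electron domains, sp2.
C3 carries 3 σ bonds, plus one π bond, giving a steric number of 3, so it is sp2.
C4 is sp2: 3 σ bonds, plus one π bond, 3 electron-density regions.
C5 (4 σ bonds) has steric number 4: sp3.
C6 is sp2: 3 σ bonds, plus one π bond, 3 electron-density regions.
C7 is sp: 2 σ bonds, plus two π bonds, 2 electron-density regions.
C8 — 3 σ bonds, plus one π bond. Steric number 3, so sp2.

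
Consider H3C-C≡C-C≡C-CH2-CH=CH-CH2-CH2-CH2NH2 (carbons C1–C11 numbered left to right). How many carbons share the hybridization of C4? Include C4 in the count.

C4 is sp (two π bonds).
C1: sp3
C2: sp ✓
C3: sp ✓
C4: sp ✓
C5: sp ✓
C6: sp3
C7: sp2
C8: sp2
C9: sp3
C10: sp3
C11: sp3
4 carbons are sp.

4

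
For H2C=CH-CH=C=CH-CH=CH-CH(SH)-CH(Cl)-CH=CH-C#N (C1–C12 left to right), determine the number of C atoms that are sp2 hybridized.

C1: sp2 ✓
C2: sp2 ✓
C3: sp2 ✓
C4: sp
C5: sp2 ✓
C6: sp2 ✓
C7: sp2 ✓
C8: sp3
C9: sp3
C10: sp2 ✓
C11: sp2 ✓
C12: sp
C1, C2, C3, C5, C6, C7, C10, C11 → 8 sp2 carbons.

8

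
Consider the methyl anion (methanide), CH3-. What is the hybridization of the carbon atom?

Three σ bonds + one lone pair = steric number 4 → sp3, pyramidal.

sp^3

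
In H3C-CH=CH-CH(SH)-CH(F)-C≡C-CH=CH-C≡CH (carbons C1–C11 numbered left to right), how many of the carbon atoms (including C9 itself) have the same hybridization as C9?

4

C9 is sp2 (one π bond).
C1: sp3
C2: sp2 ✓
C3: sp2 ✓
C4: sp3
C5: sp3
C6: sp
C7: sp
C8: sp2 ✓
C9: sp2 ✓
C10: sp
C11: sp
4 carbons are sp2.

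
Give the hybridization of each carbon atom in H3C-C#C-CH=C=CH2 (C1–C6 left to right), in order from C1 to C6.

C1 (4 σ bonds) has steric number 4: sp3.
C2 is sp: 2 σ bonds, plus two π bonds, 2 electron-density regions.
C3: 2 σ bonds, plus two π bonds — 2 electron domains, sp.
C4: 3 σ bonds, plus one π bond; 3 regions of electron density → sp2.
C5: 2 σ bonds, plus two π bonds; 2 regions of electron density → sp.
C6 carries 3 σ bonds, plus one π bond, giving a steric number of 3, so it is sp2.

C1 sp3, C2 sp, C3 sp, C4 sp2, C5 sp, C6 sp2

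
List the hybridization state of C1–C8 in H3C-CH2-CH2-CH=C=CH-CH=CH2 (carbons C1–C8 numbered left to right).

C1 sp3, C2 sp3, C3 sp3, C4 sp2, C5 sp, C6 sp2, C7 sp2, C8 sp2

C1 — 4 σ bonds. Steric number 4, so sp3.
C2 — 4 σ bonds. Steric number 4, so sp3.
C3 — 4 σ bonds. Steric number 4, so sp3.
C4: 3 σ bonds, plus one π bond; 3 regions of electron density → sp2.
C5 is sp: 2 σ bonds, plus two π bonds, 2 electron-density regions.
C6 is sp2: 3 σ bonds, plus one π bond, 3 electron-density regions.
C7 has 3 σ bonds, plus one π bond: steric number 3 → sp2.
C8: 3 σ bonds, plus one π bond — 3 electron domains, sp2.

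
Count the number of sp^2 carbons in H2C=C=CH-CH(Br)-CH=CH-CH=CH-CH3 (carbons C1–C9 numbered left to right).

C1: sp2 ✓
C2: sp
C3: sp2 ✓
C4: sp3
C5: sp2 ✓
C6: sp2 ✓
C7: sp2 ✓
C8: sp2 ✓
C9: sp3
C1, C3, C5, C6, C7, C8 → 6 sp2 carbons.

6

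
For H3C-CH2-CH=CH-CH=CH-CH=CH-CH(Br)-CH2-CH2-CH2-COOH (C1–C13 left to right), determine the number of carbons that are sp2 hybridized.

7

C1: sp3
C2: sp3
C3: sp2 ✓
C4: sp2 ✓
C5: sp2 ✓
C6: sp2 ✓
C7: sp2 ✓
C8: sp2 ✓
C9: sp3
C10: sp3
C11: sp3
C12: sp3
C13: sp2 ✓
C3, C4, C5, C6, C7, C8, C13 → 7 sp2 carbons.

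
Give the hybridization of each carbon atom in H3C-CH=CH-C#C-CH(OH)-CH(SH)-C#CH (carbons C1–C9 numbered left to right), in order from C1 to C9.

C1 sp3, C2 sp2, C3 sp2, C4 sp, C5 sp, C6 sp3, C7 sp3, C8 sp, C9 sp

C1: 4 σ bonds; 4 regions of electron density → sp3.
C2 (3 σ bonds, plus one π bond) has steric number 3: sp2.
C3: 3 σ bonds, plus one π bond; 3 regions of electron density → sp2.
C4: 2 σ bonds, plus two π bonds; 2 regions of electron density → sp.
C5 — 2 σ bonds, plus two π bonds. Steric number 2, so sp.
C6 is sp3: 4 σ bonds, 4 electron-density regions.
C7 carries 4 σ bonds, giving a steric number of 4, so it is sp3.
C8 carries 2 σ bonds, plus two π bonds, giving a steric number of 2, so it is sp.
C9: 2 σ bonds, plus two π bonds — 2 electron domains, sp.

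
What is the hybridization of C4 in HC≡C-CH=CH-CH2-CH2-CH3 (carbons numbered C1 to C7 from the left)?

C4 carries 3 σ bonds, plus one π bond, giving a steric number of 3, so it is sp2.

sp^2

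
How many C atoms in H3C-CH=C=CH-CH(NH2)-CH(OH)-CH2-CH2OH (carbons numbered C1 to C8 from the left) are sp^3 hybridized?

C1: sp3 ✓
C2: sp2
C3: sp
C4: sp2
C5: sp3 ✓
C6: sp3 ✓
C7: sp3 ✓
C8: sp3 ✓
C1, C5, C6, C7, C8 → 5 sp3 carbons.

5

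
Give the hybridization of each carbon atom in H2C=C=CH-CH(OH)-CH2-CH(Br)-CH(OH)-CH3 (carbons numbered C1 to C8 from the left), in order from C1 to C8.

C1 — 3 σ bonds, plus one π bond. Steric number 3, so sp2.
C2: 2 σ bonds, plus two π bonds; 2 regions of electron density → sp.
C3 has 3 σ bonds, plus one π bond: steric number 3 → sp2.
C4 (4 σ bonds) has steric number 4: sp3.
C5: 4 σ bonds — 4 electron domains, sp3.
C6 — 4 σ bonds. Steric number 4, so sp3.
C7 (4 σ bonds) has steric number 4: sp3.
C8 (4 σ bonds) has steric number 4: sp3.

C1 sp2, C2 sp, C3 sp2, C4 sp3, C5 sp3, C6 sp3, C7 sp3, C8 sp3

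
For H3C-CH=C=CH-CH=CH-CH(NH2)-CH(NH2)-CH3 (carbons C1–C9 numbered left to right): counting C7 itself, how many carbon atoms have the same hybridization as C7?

C7 is sp3 (only σ bonds).
C1: sp3 ✓
C2: sp2
C3: sp
C4: sp2
C5: sp2
C6: sp2
C7: sp3 ✓
C8: sp3 ✓
C9: sp3 ✓
4 carbons are sp3.

4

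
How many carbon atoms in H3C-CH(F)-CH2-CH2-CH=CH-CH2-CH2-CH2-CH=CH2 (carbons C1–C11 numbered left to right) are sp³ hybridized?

7

C1: sp3 ✓
C2: sp3 ✓
C3: sp3 ✓
C4: sp3 ✓
C5: sp2
C6: sp2
C7: sp3 ✓
C8: sp3 ✓
C9: sp3 ✓
C10: sp2
C11: sp2
C1, C2, C3, C4, C7, C8, C9 → 7 sp3 carbons.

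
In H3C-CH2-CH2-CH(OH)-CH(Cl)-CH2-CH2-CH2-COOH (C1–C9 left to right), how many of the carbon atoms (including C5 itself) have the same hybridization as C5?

C5 is sp3 (only σ bonds).
C1: sp3 ✓
C2: sp3 ✓
C3: sp3 ✓
C4: sp3 ✓
C5: sp3 ✓
C6: sp3 ✓
C7: sp3 ✓
C8: sp3 ✓
C9: sp2
8 carbons are sp3.

8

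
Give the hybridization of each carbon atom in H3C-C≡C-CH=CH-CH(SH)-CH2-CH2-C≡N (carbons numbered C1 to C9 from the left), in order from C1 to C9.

C1 has 4 σ bonds: steric number 4 → sp3.
C2: 2 σ bonds, plus two π bonds; 2 regions of electron density → sp.
C3 has 2 σ bonds, plus two π bonds: steric number 2 → sp.
C4: 3 σ bonds, plus one π bond — 3 electron domains, sp2.
C5 — 3 σ bonds, plus one π bond. Steric number 3, so sp2.
C6: 4 σ bonds — 4 electron domains, sp3.
C7 — 4 σ bonds. Steric number 4, so sp3.
C8 (4 σ bonds) has steric number 4: sp3.
C9 (2 σ bonds, plus two π bonds) has steric number 2: sp.

C1 sp3, C2 sp, C3 sp, C4 sp2, C5 sp2, C6 sp3, C7 sp3, C8 sp3, C9 sp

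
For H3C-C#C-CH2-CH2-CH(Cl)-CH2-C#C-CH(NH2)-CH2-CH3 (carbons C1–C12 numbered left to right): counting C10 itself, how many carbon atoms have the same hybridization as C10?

8

C10 is sp3 (only σ bonds).
C1: sp3 ✓
C2: sp
C3: sp
C4: sp3 ✓
C5: sp3 ✓
C6: sp3 ✓
C7: sp3 ✓
C8: sp
C9: sp
C10: sp3 ✓
C11: sp3 ✓
C12: sp3 ✓
8 carbons are sp3.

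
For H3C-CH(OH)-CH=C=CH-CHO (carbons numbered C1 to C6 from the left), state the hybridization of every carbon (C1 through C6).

C1 has 4 σ bonds: steric number 4 → sp3.
C2: 4 σ bonds; 4 regions of electron density → sp3.
C3 has 3 σ bonds, plus one π bond: steric number 3 → sp2.
C4 is sp: 2 σ bonds, plus two π bonds, 2 electron-density regions.
C5 has 3 σ bonds, plus one π bond: steric number 3 → sp2.
C6: 3 σ bonds, plus one π bond; 3 regions of electron density → sp2.

C1 sp3, C2 sp3, C3 sp2, C4 sp, C5 sp2, C6 sp2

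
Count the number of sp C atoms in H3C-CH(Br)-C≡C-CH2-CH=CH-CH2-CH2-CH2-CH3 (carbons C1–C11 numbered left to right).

C1: sp3
C2: sp3
C3: sp ✓
C4: sp ✓
C5: sp3
C6: sp2
C7: sp2
C8: sp3
C9: sp3
C10: sp3
C11: sp3
C3, C4 → 2 sp carbons.

2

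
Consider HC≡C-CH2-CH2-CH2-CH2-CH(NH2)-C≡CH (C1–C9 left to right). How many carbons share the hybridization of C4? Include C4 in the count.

C4 is sp3 (only σ bonds).
C1: sp
C2: sp
C3: sp3 ✓
C4: sp3 ✓
C5: sp3 ✓
C6: sp3 ✓
C7: sp3 ✓
C8: sp
C9: sp
5 carbons are sp3.

5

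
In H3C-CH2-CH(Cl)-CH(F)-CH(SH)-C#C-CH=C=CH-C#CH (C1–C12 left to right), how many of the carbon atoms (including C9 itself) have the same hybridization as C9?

5

C9 is sp (two π bonds).
C1: sp3
C2: sp3
C3: sp3
C4: sp3
C5: sp3
C6: sp ✓
C7: sp ✓
C8: sp2
C9: sp ✓
C10: sp2
C11: sp ✓
C12: sp ✓
5 carbons are sp.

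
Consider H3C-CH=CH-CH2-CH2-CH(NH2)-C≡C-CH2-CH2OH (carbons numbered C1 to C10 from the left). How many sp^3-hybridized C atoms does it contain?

6

C1: sp3 ✓
C2: sp2
C3: sp2
C4: sp3 ✓
C5: sp3 ✓
C6: sp3 ✓
C7: sp
C8: sp
C9: sp3 ✓
C10: sp3 ✓
C1, C4, C5, C6, C9, C10 → 6 sp3 carbons.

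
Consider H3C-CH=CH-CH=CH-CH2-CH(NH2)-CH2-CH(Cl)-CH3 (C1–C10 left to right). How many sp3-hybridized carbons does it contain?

C1: sp3 ✓
C2: sp2
C3: sp2
C4: sp2
C5: sp2
C6: sp3 ✓
C7: sp3 ✓
C8: sp3 ✓
C9: sp3 ✓
C10: sp3 ✓
C1, C6, C7, C8, C9, C10 → 6 sp3 carbons.

6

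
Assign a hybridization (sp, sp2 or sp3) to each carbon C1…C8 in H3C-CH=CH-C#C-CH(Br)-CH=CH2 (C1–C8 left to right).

C1 is sp3: 4 σ bonds, 4 electron-density regions.
C2 (3 σ bonds, plus one π bond) has steric number 3: sp2.
C3 — 3 σ bonds, plus one π bond. Steric number 3, so sp2.
C4: 2 σ bonds, plus two π bonds; 2 regions of electron density → sp.
C5: 2 σ bonds, plus two π bonds — 2 electron domains, sp.
C6 — 4 σ bonds. Steric number 4, so sp3.
C7: 3 σ bonds, plus one π bond; 3 regions of electron density → sp2.
C8 carries 3 σ bonds, plus one π bond, giving a steric number of 3, so it is sp2.

C1 sp3, C2 sp2, C3 sp2, C4 sp, C5 sp, C6 sp3, C7 sp2, C8 sp2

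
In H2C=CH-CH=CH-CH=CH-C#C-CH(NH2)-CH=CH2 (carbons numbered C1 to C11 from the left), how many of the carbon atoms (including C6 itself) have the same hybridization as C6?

8

C6 is sp2 (one π bond).
C1: sp2 ✓
C2: sp2 ✓
C3: sp2 ✓
C4: sp2 ✓
C5: sp2 ✓
C6: sp2 ✓
C7: sp
C8: sp
C9: sp3
C10: sp2 ✓
C11: sp2 ✓
8 carbons are sp2.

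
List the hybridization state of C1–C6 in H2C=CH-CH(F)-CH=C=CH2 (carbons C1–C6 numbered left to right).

C1 sp2, C2 sp2, C3 sp3, C4 sp2, C5 sp, C6 sp2

C1: 3 σ bonds, plus one π bond; 3 regions of electron density → sp2.
C2 — 3 σ bonds, plus one π bond. Steric number 3, so sp2.
C3 has 4 σ bonds: steric number 4 → sp3.
C4: 3 σ bonds, plus one π bond — 3 electron domains, sp2.
C5 has 2 σ bonds, plus two π bonds: steric number 2 → sp.
C6 has 3 σ bonds, plus one π bond: steric number 3 → sp2.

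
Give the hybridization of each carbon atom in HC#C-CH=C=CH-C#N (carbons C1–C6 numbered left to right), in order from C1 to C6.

C1 is sp: 2 σ bonds, plus two π bonds, 2 electron-density regions.
C2 is sp: 2 σ bonds, plus two π bonds, 2 electron-density regions.
C3 is sp2: 3 σ bonds, plus one π bond, 3 electron-density regions.
C4: 2 σ bonds, plus two π bonds; 2 regions of electron density → sp.
C5 (3 σ bonds, plus one π bond) has steric number 3: sp2.
C6 carries 2 σ bonds, plus two π bonds, giving a steric number of 2, so it is sp.

C1 sp, C2 sp, C3 sp2, C4 sp, C5 sp2, C6 sp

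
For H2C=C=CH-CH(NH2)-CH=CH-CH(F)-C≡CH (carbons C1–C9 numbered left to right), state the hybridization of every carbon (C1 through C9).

C1 sp2, C2 sp, C3 sp2, C4 sp3, C5 sp2, C6 sp2, C7 sp3, C8 sp, C9 sp

C1 has 3 σ bonds, plus one π bond: steric number 3 → sp2.
C2 is sp: 2 σ bonds, plus two π bonds, 2 electron-density regions.
C3 has 3 σ bonds, plus one π bond: steric number 3 → sp2.
C4 carries 4 σ bonds, giving a steric number of 4, so it is sp3.
C5: 3 σ bonds, plus one π bond; 3 regions of electron density → sp2.
C6: 3 σ bonds, plus one π bond — 3 electron domains, sp2.
C7 is sp3: 4 σ bonds, 4 electron-density regions.
C8 has 2 σ bonds, plus two π bonds: steric number 2 → sp.
C9 carries 2 σ bonds, plus two π bonds, giving a steric number of 2, so it is sp.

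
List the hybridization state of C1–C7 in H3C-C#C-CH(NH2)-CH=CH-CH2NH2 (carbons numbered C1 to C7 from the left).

C1 sp3, C2 sp, C3 sp, C4 sp3, C5 sp2, C6 sp2, C7 sp3

C1 carries 4 σ bonds, giving a steric number of 4, so it is sp3.
C2 — 2 σ bonds, plus two π bonds. Steric number 2, so sp.
C3: 2 σ bonds, plus two π bonds — 2 electron domains, sp.
C4 (4 σ bonds) has steric number 4: sp3.
C5 — 3 σ bonds, plus one π bond. Steric number 3, so sp2.
C6 (3 σ bonds, plus one π bond) has steric number 3: sp2.
C7: 4 σ bonds — 4 electron domains, sp3.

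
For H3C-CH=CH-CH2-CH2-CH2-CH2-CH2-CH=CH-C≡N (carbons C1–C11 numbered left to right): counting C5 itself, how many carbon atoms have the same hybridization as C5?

6

C5 is sp3 (only σ bonds).
C1: sp3 ✓
C2: sp2
C3: sp2
C4: sp3 ✓
C5: sp3 ✓
C6: sp3 ✓
C7: sp3 ✓
C8: sp3 ✓
C9: sp2
C10: sp2
C11: sp
6 carbons are sp3.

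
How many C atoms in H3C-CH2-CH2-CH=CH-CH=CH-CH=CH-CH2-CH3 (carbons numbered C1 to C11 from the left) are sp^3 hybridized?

C1: sp3 ✓
C2: sp3 ✓
C3: sp3 ✓
C4: sp2
C5: sp2
C6: sp2
C7: sp2
C8: sp2
C9: sp2
C10: sp3 ✓
C11: sp3 ✓
C1, C2, C3, C10, C11 → 5 sp3 carbons.

5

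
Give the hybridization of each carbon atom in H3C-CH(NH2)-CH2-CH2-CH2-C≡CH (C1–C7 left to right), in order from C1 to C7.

C1: 4 σ bonds; 4 regions of electron density → sp3.
C2 carries 4 σ bonds, giving a steric number of 4, so it is sp3.
C3 has 4 σ bonds: steric number 4 → sp3.
C4: 4 σ bonds; 4 regions of electron density → sp3.
C5 has 4 σ bonds: steric number 4 → sp3.
C6 (2 σ bonds, plus two π bonds) has steric number 2: sp.
C7: 2 σ bonds, plus two π bonds — 2 electron domains, sp.

C1 sp3, C2 sp3, C3 sp3, C4 sp3, C5 sp3, C6 sp, C7 sp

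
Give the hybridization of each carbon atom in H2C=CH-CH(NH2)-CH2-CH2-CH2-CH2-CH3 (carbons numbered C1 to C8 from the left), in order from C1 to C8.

C1 sp2, C2 sp2, C3 sp3, C4 sp3, C5 sp3, C6 sp3, C7 sp3, C8 sp3

C1: 3 σ bonds, plus one π bond; 3 regions of electron density → sp2.
C2: 3 σ bonds, plus one π bond — 3 electron domains, sp2.
C3 is sp3: 4 σ bonds, 4 electron-density regions.
C4 carries 4 σ bonds, giving a steric number of 4, so it is sp3.
C5 is sp3: 4 σ bonds, 4 electron-density regions.
C6: 4 σ bonds — 4 electron domains, sp3.
C7 — 4 σ bonds. Steric number 4, so sp3.
C8 carries 4 σ bonds, giving a steric number of 4, so it is sp3.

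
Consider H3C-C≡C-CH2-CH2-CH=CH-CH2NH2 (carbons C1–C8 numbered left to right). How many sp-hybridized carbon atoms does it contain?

C1: sp3
C2: sp ✓
C3: sp ✓
C4: sp3
C5: sp3
C6: sp2
C7: sp2
C8: sp3
C2, C3 → 2 sp carbons.

2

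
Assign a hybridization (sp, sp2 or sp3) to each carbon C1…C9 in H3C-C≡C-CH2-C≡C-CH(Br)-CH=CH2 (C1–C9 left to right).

C1 sp3, C2 sp, C3 sp, C4 sp3, C5 sp, C6 sp, C7 sp3, C8 sp2, C9 sp2

C1 carries 4 σ bonds, giving a steric number of 4, so it is sp3.
C2: 2 σ bonds, plus two π bonds — 2 electron domains, sp.
C3 carries 2 σ bonds, plus two π bonds, giving a steric number of 2, so it is sp.
C4 has 4 σ bonds: steric number 4 → sp3.
C5: 2 σ bonds, plus two π bonds; 2 regions of electron density → sp.
C6 has 2 σ bonds, plus two π bonds: steric number 2 → sp.
C7: 4 σ bonds; 4 regions of electron density → sp3.
C8 (3 σ bonds, plus one π bond) has steric number 3: sp2.
C9 has 3 σ bonds, plus one π bond: steric number 3 → sp2.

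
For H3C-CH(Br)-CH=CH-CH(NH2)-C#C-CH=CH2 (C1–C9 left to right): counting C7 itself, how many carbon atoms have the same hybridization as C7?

2

C7 is sp (two π bonds).
C1: sp3
C2: sp3
C3: sp2
C4: sp2
C5: sp3
C6: sp ✓
C7: sp ✓
C8: sp2
C9: sp2
2 carbons are sp.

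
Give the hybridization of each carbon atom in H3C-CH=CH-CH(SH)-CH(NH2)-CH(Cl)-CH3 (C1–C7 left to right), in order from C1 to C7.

C1: 4 σ bonds; 4 regions of electron density → sp3.
C2 — 3 σ bonds, plus one π bond. Steric number 3, so sp2.
C3 is sp2: 3 σ bonds, plus one π bond, 3 electron-density regions.
C4 (4 σ bonds) has steric number 4: sp3.
C5 carries 4 σ bonds, giving a steric number of 4, so it is sp3.
C6 is sp3: 4 σ bonds, 4 electron-density regions.
C7 (4 σ bonds) has steric number 4: sp3.

C1 sp3, C2 sp2, C3 sp2, C4 sp3, C5 sp3, C6 sp3, C7 sp3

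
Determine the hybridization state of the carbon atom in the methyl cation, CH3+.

sp2

Three σ bonds to H, empty p orbital → sp2, trigonal planar.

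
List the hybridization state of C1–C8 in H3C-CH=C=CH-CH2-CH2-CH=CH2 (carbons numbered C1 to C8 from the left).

C1 — 4 σ bonds. Steric number 4, so sp3.
C2 — 3 σ bonds, plus one π bond. Steric number 3, so sp2.
C3: 2 σ bonds, plus two π bonds; 2 regions of electron density → sp.
C4 — 3 σ bonds, plus one π bond. Steric number 3, so sp2.
C5 — 4 σ bonds. Steric number 4, so sp3.
C6 has 4 σ bonds: steric number 4 → sp3.
C7: 3 σ bonds, plus one π bond; 3 regions of electron density → sp2.
C8: 3 σ bonds, plus one π bond — 3 electron domains, sp2.

C1 sp3, C2 sp2, C3 sp, C4 sp2, C5 sp3, C6 sp3, C7 sp2, C8 sp2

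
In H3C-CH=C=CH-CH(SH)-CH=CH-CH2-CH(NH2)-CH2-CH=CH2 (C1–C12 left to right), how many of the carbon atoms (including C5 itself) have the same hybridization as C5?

C5 is sp3 (only σ bonds).
C1: sp3 ✓
C2: sp2
C3: sp
C4: sp2
C5: sp3 ✓
C6: sp2
C7: sp2
C8: sp3 ✓
C9: sp3 ✓
C10: sp3 ✓
C11: sp2
C12: sp2
5 carbons are sp3.

5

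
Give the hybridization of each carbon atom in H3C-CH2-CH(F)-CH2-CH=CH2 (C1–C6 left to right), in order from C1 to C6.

C1: 4 σ bonds — 4 electron domains, sp3.
C2 (4 σ bonds) has steric number 4: sp3.
C3: 4 σ bonds; 4 regions of electron density → sp3.
C4 has 4 σ bonds: steric number 4 → sp3.
C5 is sp2: 3 σ bonds, plus one π bond, 3 electron-density regions.
C6: 3 σ bonds, plus one π bond; 3 regions of electron density → sp2.

C1 sp3, C2 sp3, C3 sp3, C4 sp3, C5 sp2, C6 sp2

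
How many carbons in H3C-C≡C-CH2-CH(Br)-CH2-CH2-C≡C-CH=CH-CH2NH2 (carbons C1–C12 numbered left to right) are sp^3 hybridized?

6

C1: sp3 ✓
C2: sp
C3: sp
C4: sp3 ✓
C5: sp3 ✓
C6: sp3 ✓
C7: sp3 ✓
C8: sp
C9: sp
C10: sp2
C11: sp2
C12: sp3 ✓
C1, C4, C5, C6, C7, C12 → 6 sp3 carbons.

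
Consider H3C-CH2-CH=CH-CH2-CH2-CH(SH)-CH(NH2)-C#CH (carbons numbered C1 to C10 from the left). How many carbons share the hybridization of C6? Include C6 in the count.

C6 is sp3 (only σ bonds).
C1: sp3 ✓
C2: sp3 ✓
C3: sp2
C4: sp2
C5: sp3 ✓
C6: sp3 ✓
C7: sp3 ✓
C8: sp3 ✓
C9: sp
C10: sp
6 carbons are sp3.

6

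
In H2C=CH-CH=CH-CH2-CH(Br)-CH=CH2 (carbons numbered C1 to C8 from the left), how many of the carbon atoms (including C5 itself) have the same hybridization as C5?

2

C5 is sp3 (only σ bonds).
C1: sp2
C2: sp2
C3: sp2
C4: sp2
C5: sp3 ✓
C6: sp3 ✓
C7: sp2
C8: sp2
2 carbons are sp3.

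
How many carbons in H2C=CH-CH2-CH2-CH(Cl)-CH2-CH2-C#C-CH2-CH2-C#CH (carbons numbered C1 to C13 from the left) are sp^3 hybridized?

C1: sp2
C2: sp2
C3: sp3 ✓
C4: sp3 ✓
C5: sp3 ✓
C6: sp3 ✓
C7: sp3 ✓
C8: sp
C9: sp
C10: sp3 ✓
C11: sp3 ✓
C12: sp
C13: sp
C3, C4, C5, C6, C7, C10, C11 → 7 sp3 carbons.

7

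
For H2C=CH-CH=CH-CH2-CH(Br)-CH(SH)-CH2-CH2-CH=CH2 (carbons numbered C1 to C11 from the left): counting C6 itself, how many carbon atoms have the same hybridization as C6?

5

C6 is sp3 (only σ bonds).
C1: sp2
C2: sp2
C3: sp2
C4: sp2
C5: sp3 ✓
C6: sp3 ✓
C7: sp3 ✓
C8: sp3 ✓
C9: sp3 ✓
C10: sp2
C11: sp2
5 carbons are sp3.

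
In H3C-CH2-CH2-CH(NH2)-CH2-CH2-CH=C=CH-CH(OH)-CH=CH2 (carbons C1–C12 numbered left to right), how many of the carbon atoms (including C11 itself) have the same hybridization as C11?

4

C11 is sp2 (one π bond).
C1: sp3
C2: sp3
C3: sp3
C4: sp3
C5: sp3
C6: sp3
C7: sp2 ✓
C8: sp
C9: sp2 ✓
C10: sp3
C11: sp2 ✓
C12: sp2 ✓
4 carbons are sp2.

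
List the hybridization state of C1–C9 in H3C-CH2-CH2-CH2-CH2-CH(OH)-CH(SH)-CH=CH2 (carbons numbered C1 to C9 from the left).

C1: 4 σ bonds; 4 regions of electron density → sp3.
C2 — 4 σ bonds. Steric number 4, so sp3.
C3: 4 σ bonds — 4 electron domains, sp3.
C4 is sp3: 4 σ bonds, 4 electron-density regions.
C5: 4 σ bonds; 4 regions of electron density → sp3.
C6 carries 4 σ bonds, giving a steric number of 4, so it is sp3.
C7 — 4 σ bonds. Steric number 4, so sp3.
C8 (3 σ bonds, plus one π bond) has steric number 3: sp2.
C9 — 3 σ bonds, plus one π bond. Steric number 3, so sp2.

C1 sp3, C2 sp3, C3 sp3, C4 sp3, C5 sp3, C6 sp3, C7 sp3, C8 sp2, C9 sp2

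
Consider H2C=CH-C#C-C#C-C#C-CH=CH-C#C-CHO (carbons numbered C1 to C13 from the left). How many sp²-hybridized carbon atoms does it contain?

C1: sp2 ✓
C2: sp2 ✓
C3: sp
C4: sp
C5: sp
C6: sp
C7: sp
C8: sp
C9: sp2 ✓
C10: sp2 ✓
C11: sp
C12: sp
C13: sp2 ✓
C1, C2, C9, C10, C13 → 5 sp2 carbons.

5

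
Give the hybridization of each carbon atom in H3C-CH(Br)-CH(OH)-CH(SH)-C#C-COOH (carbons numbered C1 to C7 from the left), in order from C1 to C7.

C1 sp3, C2 sp3, C3 sp3, C4 sp3, C5 sp, C6 sp, C7 sp2

C1 (4 σ bonds) has steric number 4: sp3.
C2: 4 σ bonds — 4 electron domains, sp3.
C3 (4 σ bonds) has steric number 4: sp3.
C4 (4 σ bonds) has steric number 4: sp3.
C5 — 2 σ bonds, plus two π bonds. Steric number 2, so sp.
C6 has 2 σ bonds, plus two π bonds: steric number 2 → sp.
C7 — 3 σ bonds, plus one π bond. Steric number 3, so sp2.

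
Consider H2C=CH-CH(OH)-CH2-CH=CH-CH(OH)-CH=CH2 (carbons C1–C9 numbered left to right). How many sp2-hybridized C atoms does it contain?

6

C1: sp2 ✓
C2: sp2 ✓
C3: sp3
C4: sp3
C5: sp2 ✓
C6: sp2 ✓
C7: sp3
C8: sp2 ✓
C9: sp2 ✓
C1, C2, C5, C6, C8, C9 → 6 sp2 carbons.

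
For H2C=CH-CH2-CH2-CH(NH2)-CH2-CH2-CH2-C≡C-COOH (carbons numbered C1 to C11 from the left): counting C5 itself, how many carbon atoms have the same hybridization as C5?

6

C5 is sp3 (only σ bonds).
C1: sp2
C2: sp2
C3: sp3 ✓
C4: sp3 ✓
C5: sp3 ✓
C6: sp3 ✓
C7: sp3 ✓
C8: sp3 ✓
C9: sp
C10: sp
C11: sp2
6 carbons are sp3.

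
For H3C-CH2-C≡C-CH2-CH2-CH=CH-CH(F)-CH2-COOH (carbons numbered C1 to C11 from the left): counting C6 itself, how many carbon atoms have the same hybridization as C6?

C6 is sp3 (only σ bonds).
C1: sp3 ✓
C2: sp3 ✓
C3: sp
C4: sp
C5: sp3 ✓
C6: sp3 ✓
C7: sp2
C8: sp2
C9: sp3 ✓
C10: sp3 ✓
C11: sp2
6 carbons are sp3.

6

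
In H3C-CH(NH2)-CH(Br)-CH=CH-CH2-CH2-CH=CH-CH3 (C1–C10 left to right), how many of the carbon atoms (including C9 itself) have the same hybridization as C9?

4

C9 is sp2 (one π bond).
C1: sp3
C2: sp3
C3: sp3
C4: sp2 ✓
C5: sp2 ✓
C6: sp3
C7: sp3
C8: sp2 ✓
C9: sp2 ✓
C10: sp3
4 carbons are sp2.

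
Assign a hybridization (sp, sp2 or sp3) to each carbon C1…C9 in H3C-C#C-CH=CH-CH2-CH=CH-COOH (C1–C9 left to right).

C1 — 4 σ bonds. Steric number 4, so sp3.
C2 is sp: 2 σ bonds, plus two π bonds, 2 electron-density regions.
C3 is sp: 2 σ bonds, plus two π bonds, 2 electron-density regions.
C4: 3 σ bonds, plus one π bond; 3 regions of electron density → sp2.
C5: 3 σ bonds, plus one π bond — 3 electron domains, sp2.
C6: 4 σ bonds; 4 regions of electron density → sp3.
C7 carries 3 σ bonds, plus one π bond, giving a steric number of 3, so it is sp2.
C8 carries 3 σ bonds, plus one π bond, giving a steric number of 3, so it is sp2.
C9 — 3 σ bonds, plus one π bond. Steric number 3, so sp2.

C1 sp3, C2 sp, C3 sp, C4 sp2, C5 sp2, C6 sp3, C7 sp2, C8 sp2, C9 sp2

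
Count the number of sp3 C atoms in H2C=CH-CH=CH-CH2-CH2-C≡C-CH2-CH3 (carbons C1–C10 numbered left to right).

C1: sp2
C2: sp2
C3: sp2
C4: sp2
C5: sp3 ✓
C6: sp3 ✓
C7: sp
C8: sp
C9: sp3 ✓
C10: sp3 ✓
C5, C6, C9, C10 → 4 sp3 carbons.

4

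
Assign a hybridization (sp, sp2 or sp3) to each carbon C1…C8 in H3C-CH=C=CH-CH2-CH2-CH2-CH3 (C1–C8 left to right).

C1 sp3, C2 sp2, C3 sp, C4 sp2, C5 sp3, C6 sp3, C7 sp3, C8 sp3

C1 carries 4 σ bonds, giving a steric number of 4, so it is sp3.
C2 (3 σ bonds, plus one π bond) has steric number 3: sp2.
C3 has 2 σ bonds, plus two π bonds: steric number 2 → sp.
C4: 3 σ bonds, plus one π bond; 3 regions of electron density → sp2.
C5 (4 σ bonds) has steric number 4: sp3.
C6 carries 4 σ bonds, giving a steric number of 4, so it is sp3.
C7 is sp3: 4 σ bonds, 4 electron-density regions.
C8 has 4 σ bonds: steric number 4 → sp3.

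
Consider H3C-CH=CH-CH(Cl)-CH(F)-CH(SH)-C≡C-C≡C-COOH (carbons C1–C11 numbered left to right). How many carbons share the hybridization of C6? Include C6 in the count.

C6 is sp3 (only σ bonds).
C1: sp3 ✓
C2: sp2
C3: sp2
C4: sp3 ✓
C5: sp3 ✓
C6: sp3 ✓
C7: sp
C8: sp
C9: sp
C10: sp
C11: sp2
4 carbons are sp3.

4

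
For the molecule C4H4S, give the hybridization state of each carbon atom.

sp²

Each carbon atom has 3 σ bonds, plus one π bond: steric number 3 → sp2.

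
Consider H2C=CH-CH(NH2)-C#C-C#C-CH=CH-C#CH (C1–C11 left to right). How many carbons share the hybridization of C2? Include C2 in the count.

4

C2 is sp2 (one π bond).
C1: sp2 ✓
C2: sp2 ✓
C3: sp3
C4: sp
C5: sp
C6: sp
C7: sp
C8: sp2 ✓
C9: sp2 ✓
C10: sp
C11: sp
4 carbons are sp2.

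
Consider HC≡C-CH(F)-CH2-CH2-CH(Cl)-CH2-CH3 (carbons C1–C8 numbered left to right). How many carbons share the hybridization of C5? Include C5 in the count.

6

C5 is sp3 (only σ bonds).
C1: sp
C2: sp
C3: sp3 ✓
C4: sp3 ✓
C5: sp3 ✓
C6: sp3 ✓
C7: sp3 ✓
C8: sp3 ✓
6 carbons are sp3.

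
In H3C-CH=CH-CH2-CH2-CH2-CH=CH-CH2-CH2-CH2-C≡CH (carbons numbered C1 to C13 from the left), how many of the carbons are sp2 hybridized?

C1: sp3
C2: sp2 ✓
C3: sp2 ✓
C4: sp3
C5: sp3
C6: sp3
C7: sp2 ✓
C8: sp2 ✓
C9: sp3
C10: sp3
C11: sp3
C12: sp
C13: sp
C2, C3, C7, C8 → 4 sp2 carbons.

4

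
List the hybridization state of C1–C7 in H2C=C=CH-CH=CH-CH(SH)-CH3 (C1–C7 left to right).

C1 sp2, C2 sp, C3 sp2, C4 sp2, C5 sp2, C6 sp3, C7 sp3

C1: 3 σ bonds, plus one π bond; 3 regions of electron density → sp2.
C2 (2 σ bonds, plus two π bonds) has steric number 2: sp.
C3: 3 σ bonds, plus one π bond — 3 electron domains, sp2.
C4: 3 σ bonds, plus one π bond; 3 regions of electron density → sp2.
C5: 3 σ bonds, plus one π bond; 3 regions of electron density → sp2.
C6: 4 σ bonds; 4 regions of electron density → sp3.
C7: 4 σ bonds; 4 regions of electron density → sp3.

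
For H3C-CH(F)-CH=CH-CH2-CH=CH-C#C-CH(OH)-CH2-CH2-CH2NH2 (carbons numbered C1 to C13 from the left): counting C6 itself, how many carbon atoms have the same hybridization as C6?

C6 is sp2 (one π bond).
C1: sp3
C2: sp3
C3: sp2 ✓
C4: sp2 ✓
C5: sp3
C6: sp2 ✓
C7: sp2 ✓
C8: sp
C9: sp
C10: sp3
C11: sp3
C12: sp3
C13: sp3
4 carbons are sp2.

4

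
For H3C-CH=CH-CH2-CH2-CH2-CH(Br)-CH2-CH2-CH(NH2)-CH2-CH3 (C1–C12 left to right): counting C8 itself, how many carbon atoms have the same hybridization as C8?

10

C8 is sp3 (only σ bonds).
C1: sp3 ✓
C2: sp2
C3: sp2
C4: sp3 ✓
C5: sp3 ✓
C6: sp3 ✓
C7: sp3 ✓
C8: sp3 ✓
C9: sp3 ✓
C10: sp3 ✓
C11: sp3 ✓
C12: sp3 ✓
10 carbons are sp3.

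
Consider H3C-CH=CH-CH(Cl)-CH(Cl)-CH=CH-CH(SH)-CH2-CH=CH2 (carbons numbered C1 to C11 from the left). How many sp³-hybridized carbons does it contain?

C1: sp3 ✓
C2: sp2
C3: sp2
C4: sp3 ✓
C5: sp3 ✓
C6: sp2
C7: sp2
C8: sp3 ✓
C9: sp3 ✓
C10: sp2
C11: sp2
C1, C4, C5, C8, C9 → 5 sp3 carbons.

5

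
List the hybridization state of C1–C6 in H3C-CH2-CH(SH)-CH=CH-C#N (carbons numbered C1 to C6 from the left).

C1 sp3, C2 sp3, C3 sp3, C4 sp2, C5 sp2, C6 sp

C1 — 4 σ bonds. Steric number 4, so sp3.
C2: 4 σ bonds; 4 regions of electron density → sp3.
C3: 4 σ bonds; 4 regions of electron density → sp3.
C4 has 3 σ bonds, plus one π bond: steric number 3 → sp2.
C5 (3 σ bonds, plus one π bond) has steric number 3: sp2.
C6 is sp: 2 σ bonds, plus two π bonds, 2 electron-density regions.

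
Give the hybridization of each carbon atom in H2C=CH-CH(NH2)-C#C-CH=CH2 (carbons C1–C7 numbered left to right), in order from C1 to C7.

C1: 3 σ bonds, plus one π bond; 3 regions of electron density → sp2.
C2: 3 σ bonds, plus one π bond — 3 electron domains, sp2.
C3 carries 4 σ bonds, giving a steric number of 4, so it is sp3.
C4: 2 σ bonds, plus two π bonds — 2 electron domains, sp.
C5: 2 σ bonds, plus two π bonds; 2 regions of electron density → sp.
C6 is sp2: 3 σ bonds, plus one π bond, 3 electron-density regions.
C7 is sp2: 3 σ bonds, plus one π bond, 3 electron-density regions.

C1 sp2, C2 sp2, C3 sp3, C4 sp, C5 sp, C6 sp2, C7 sp2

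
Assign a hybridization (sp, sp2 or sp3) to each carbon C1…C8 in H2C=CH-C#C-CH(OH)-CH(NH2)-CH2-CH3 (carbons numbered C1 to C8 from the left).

C1 (3 σ bonds, plus one π bond) has steric number 3: sp2.
C2 is sp2: 3 σ bonds, plus one π bond, 3 electron-density regions.
C3 is sp: 2 σ bonds, plus two π bonds, 2 electron-density regions.
C4: 2 σ bonds, plus two π bonds; 2 regions of electron density → sp.
C5 is sp3: 4 σ bonds, 4 electron-density regions.
C6: 4 σ bonds — 4 electron domains, sp3.
C7: 4 σ bonds — 4 electron domains, sp3.
C8 has 4 σ bonds: steric number 4 → sp3.

C1 sp2, C2 sp2, C3 sp, C4 sp, C5 sp3, C6 sp3, C7 sp3, C8 sp3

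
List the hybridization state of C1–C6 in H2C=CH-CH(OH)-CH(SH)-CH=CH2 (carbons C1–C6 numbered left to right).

C1 sp2, C2 sp2, C3 sp3, C4 sp3, C5 sp2, C6 sp2

C1 carries 3 σ bonds, plus one π bond, giving a steric number of 3, so it is sp2.
C2 is sp2: 3 σ bonds, plus one π bond, 3 electron-density regions.
C3: 4 σ bonds; 4 regions of electron density → sp3.
C4 — 4 σ bonds. Steric number 4, so sp3.
C5 is sp2: 3 σ bonds, plus one π bond, 3 electron-density regions.
C6 has 3 σ bonds, plus one π bond: steric number 3 → sp2.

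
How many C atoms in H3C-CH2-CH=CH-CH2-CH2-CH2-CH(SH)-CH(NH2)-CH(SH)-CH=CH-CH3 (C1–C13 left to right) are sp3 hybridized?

C1: sp3 ✓
C2: sp3 ✓
C3: sp2
C4: sp2
C5: sp3 ✓
C6: sp3 ✓
C7: sp3 ✓
C8: sp3 ✓
C9: sp3 ✓
C10: sp3 ✓
C11: sp2
C12: sp2
C13: sp3 ✓
C1, C2, C5, C6, C7, C8, C9, C10, C13 → 9 sp3 carbons.

9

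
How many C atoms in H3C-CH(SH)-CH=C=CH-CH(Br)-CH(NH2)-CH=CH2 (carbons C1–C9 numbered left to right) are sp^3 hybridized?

C1: sp3 ✓
C2: sp3 ✓
C3: sp2
C4: sp
C5: sp2
C6: sp3 ✓
C7: sp3 ✓
C8: sp2
C9: sp2
C1, C2, C6, C7 → 4 sp3 carbons.

4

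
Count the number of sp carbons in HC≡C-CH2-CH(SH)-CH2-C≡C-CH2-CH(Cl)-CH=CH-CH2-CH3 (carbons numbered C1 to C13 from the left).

4

C1: sp ✓
C2: sp ✓
C3: sp3
C4: sp3
C5: sp3
C6: sp ✓
C7: sp ✓
C8: sp3
C9: sp3
C10: sp2
C11: sp2
C12: sp3
C13: sp3
C1, C2, C6, C7 → 4 sp carbons.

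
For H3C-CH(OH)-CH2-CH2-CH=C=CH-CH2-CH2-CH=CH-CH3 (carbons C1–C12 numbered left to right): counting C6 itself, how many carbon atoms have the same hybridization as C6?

1

C6 is sp (two π bonds).
C1: sp3
C2: sp3
C3: sp3
C4: sp3
C5: sp2
C6: sp ✓
C7: sp2
C8: sp3
C9: sp3
C10: sp2
C11: sp2
C12: sp3
1 carbon is sp.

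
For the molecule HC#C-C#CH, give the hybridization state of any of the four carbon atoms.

Every carbon is part of a C≡C triple bond: two σ regions → sp.

sp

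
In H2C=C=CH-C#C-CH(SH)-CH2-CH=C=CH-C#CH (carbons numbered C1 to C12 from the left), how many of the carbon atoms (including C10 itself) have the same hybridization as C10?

C10 is sp2 (one π bond).
C1: sp2 ✓
C2: sp
C3: sp2 ✓
C4: sp
C5: sp
C6: sp3
C7: sp3
C8: sp2 ✓
C9: sp
C10: sp2 ✓
C11: sp
C12: sp
4 carbons are sp2.

4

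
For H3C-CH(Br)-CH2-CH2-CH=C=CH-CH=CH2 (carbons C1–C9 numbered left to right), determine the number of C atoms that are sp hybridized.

C1: sp3
C2: sp3
C3: sp3
C4: sp3
C5: sp2
C6: sp ✓
C7: sp2
C8: sp2
C9: sp2
C6 → 1 sp carbon.

1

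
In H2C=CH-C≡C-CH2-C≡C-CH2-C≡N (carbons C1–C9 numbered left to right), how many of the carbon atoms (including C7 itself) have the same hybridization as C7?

C7 is sp (two π bonds).
C1: sp2
C2: sp2
C3: sp ✓
C4: sp ✓
C5: sp3
C6: sp ✓
C7: sp ✓
C8: sp3
C9: sp ✓
5 carbons are sp.

5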